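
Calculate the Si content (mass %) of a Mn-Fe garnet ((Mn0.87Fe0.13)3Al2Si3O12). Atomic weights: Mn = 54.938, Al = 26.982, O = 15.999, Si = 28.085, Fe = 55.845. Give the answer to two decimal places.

M((Mn0.87Fe0.13)3Al2Si3O12) = 495.375 g/mol.
Si contributes 3 × 28.085 = 84.255 g per mole.
84.255/495.375 = 0.1701 → 17.01%.

17.01 mass %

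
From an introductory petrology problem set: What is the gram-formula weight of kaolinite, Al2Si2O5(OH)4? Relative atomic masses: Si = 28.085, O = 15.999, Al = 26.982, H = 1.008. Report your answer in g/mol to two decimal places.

258.16 g/mol

Al: 2 × 26.982 = 53.9640
Si: 2 × 28.085 = 56.1700
O: 9 × 15.999 = 143.9910
H: 4 × 1.008 = 4.0320
Summing the contributions gives the formula mass.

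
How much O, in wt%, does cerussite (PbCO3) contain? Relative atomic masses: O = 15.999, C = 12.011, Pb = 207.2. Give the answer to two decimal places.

17.96 wt%

Formula mass = 1·207.2 + 1·12.011 + 3·15.999 = 267.208 g/mol, of which 47.997 g is O.
So O makes up 47.997/267.208 = 0.1796 of the mass, i.e. 17.96%.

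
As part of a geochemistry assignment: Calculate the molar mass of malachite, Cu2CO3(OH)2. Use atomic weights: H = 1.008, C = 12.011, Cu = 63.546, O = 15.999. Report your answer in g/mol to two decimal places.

221.11 g/mol

M = 2*63.546 + 1*12.011 + 5*15.999 + 2*1.008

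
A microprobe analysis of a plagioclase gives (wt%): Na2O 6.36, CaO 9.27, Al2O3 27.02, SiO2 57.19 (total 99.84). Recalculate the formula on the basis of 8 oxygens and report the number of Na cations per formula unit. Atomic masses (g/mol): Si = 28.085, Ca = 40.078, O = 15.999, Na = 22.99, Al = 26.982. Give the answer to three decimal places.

0.553 Na apfu

6.36 wt% Na2O ÷ 61.979 g/mol = 0.10262 mol, giving 0.20524 Na and 0.10262 O.
9.27 wt% CaO ÷ 56.077 g/mol = 0.16531 mol, giving 0.16531 Ca and 0.16531 O.
27.02 wt% Al2O3 ÷ 101.961 g/mol = 0.26500 mol, giving 0.53000 Al and 0.79500 O.
57.19 wt% SiO2 ÷ 60.083 g/mol = 0.95185 mol, giving 0.95185 Si and 1.90370 O.
Oxygen sums to 2.96663; scaling by 8/2.96663 = 2.69666 puts the formula on 8 O.
Na: 0.20524 × 2.69666 = 0.553 atoms per formula unit.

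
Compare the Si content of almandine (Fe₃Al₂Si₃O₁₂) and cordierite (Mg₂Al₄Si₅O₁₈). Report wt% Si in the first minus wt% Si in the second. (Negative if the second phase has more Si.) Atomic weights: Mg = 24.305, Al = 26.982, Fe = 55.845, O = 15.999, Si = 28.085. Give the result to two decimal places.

-7.08 percentage points

Si in Fe₃Al₂Si₃O₁₂: molar mass 497.742 g/mol; 3×28.085 = 84.255 g → 16.93 wt%.
Si in Mg₂Al₄Si₅O₁₈: molar mass 584.945 g/mol; 5×28.085 = 140.425 g → 24.01 wt%.
Difference = 16.93 − 24.01 = -7.08 percentage points.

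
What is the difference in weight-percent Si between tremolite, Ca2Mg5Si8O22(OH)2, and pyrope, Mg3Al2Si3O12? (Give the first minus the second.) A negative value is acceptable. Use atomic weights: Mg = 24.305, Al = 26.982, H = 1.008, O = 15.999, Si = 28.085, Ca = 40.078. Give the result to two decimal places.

6.76 percentage points

Si in Ca2Mg5Si8O22(OH)2: molar mass 812.353 g/mol; 8×28.085 = 224.680 g → 27.66 wt%.
Si in Mg3Al2Si3O12: molar mass 403.122 g/mol; 3×28.085 = 84.255 g → 20.90 wt%.
Difference = 27.66 − 20.90 = 6.76 percentage points.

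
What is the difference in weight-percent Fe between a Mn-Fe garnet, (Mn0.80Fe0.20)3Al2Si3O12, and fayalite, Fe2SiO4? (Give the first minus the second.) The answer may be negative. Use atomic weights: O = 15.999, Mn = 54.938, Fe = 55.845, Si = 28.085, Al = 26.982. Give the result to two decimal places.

Fe in (Mn0.80Fe0.20)3Al2Si3O12: molar mass 495.565 g/mol; 0.60×55.845 = 33.507 g → 6.76 wt%.
Fe in Fe2SiO4: molar mass 203.771 g/mol; 2×55.845 = 111.690 g → 54.81 wt%.
Difference = 6.76 − 54.81 = -48.05 percentage points.

-48.05 percentage points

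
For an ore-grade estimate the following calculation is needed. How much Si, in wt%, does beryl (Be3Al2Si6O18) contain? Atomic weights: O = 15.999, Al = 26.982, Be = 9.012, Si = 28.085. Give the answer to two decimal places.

Molar mass of Be3Al2Si6O18: 3×9.012 + 2×26.982 + 6×28.085 + 18×15.999 = 537.492 g/mol.
Mass of Si per formula unit: 6 × 28.085 = 168.510 g.
Weight fraction Si = 168.510 / 537.492 = 0.3135.

31.35 wt%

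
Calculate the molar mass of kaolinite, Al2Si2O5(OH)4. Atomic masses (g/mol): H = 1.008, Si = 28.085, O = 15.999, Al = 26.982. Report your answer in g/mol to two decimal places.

258.16 g/mol

M = 2*26.982 + 2*28.085 + 9*15.999 + 4*1.008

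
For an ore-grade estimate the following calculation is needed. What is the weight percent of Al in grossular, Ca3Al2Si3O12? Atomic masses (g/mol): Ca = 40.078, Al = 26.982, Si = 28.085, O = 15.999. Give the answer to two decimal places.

11.98 wt%

M(Ca3Al2Si3O12) = 450.441 g/mol.
Al contributes 2 × 26.982 = 53.964 g per mole.
53.964/450.441 = 0.1198 → 11.98%.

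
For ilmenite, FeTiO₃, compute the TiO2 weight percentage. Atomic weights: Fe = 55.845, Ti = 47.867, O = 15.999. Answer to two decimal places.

52.64 wt%

Formula mass = 151.709 g/mol.
1 Ti → 1.0000 mol TiO2 per formula unit; M(TiO2) = 79.865, so TiO2 mass = 79.865 g.
79.865/151.709 × 100 = 52.64 wt%.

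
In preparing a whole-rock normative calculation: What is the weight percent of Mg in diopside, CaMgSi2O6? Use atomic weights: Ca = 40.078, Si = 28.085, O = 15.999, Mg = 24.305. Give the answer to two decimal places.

11.22 wt%

Formula mass = 1×40.078 + 1×24.305 + 2×28.085 + 6×15.999 = 216.547 g/mol, of which 24.305 g is Mg.
So Mg makes up 24.305/216.547 = 0.1122 of the mass, i.e. 11.22%.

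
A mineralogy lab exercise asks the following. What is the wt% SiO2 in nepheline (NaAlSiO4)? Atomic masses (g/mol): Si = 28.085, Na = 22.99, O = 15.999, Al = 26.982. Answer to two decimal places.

Molar mass of NaAlSiO4 = 1*22.99 + 1*26.982 + 1*28.085 + 4*15.999 = 142.053 g/mol.
Each formula unit contains 1 Si, equivalent to 1/1 = 1.0000 mol SiO2.
M(SiO2) = 1×28.085 + 2×15.999 = 60.083 g/mol.
Mass of SiO2 per formula unit = 1.0000 × 60.083 = 60.083 g.
SiO2 wt% = 60.083 / 142.053 × 100 = 42.30%.

42.30 wt%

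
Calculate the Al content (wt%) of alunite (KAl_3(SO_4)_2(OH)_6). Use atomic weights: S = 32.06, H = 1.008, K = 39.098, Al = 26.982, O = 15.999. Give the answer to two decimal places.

19.54 wt%

Molar mass of KAl_3(SO_4)_2(OH)_6: 1×39.098 + 3×26.982 + 2×32.06 + 14×15.999 + 6×1.008 = 414.198 g/mol.
Mass of Al per formula unit: 3 × 26.982 = 80.946 g.
Weight fraction Al = 80.946 / 414.198 = 0.1954.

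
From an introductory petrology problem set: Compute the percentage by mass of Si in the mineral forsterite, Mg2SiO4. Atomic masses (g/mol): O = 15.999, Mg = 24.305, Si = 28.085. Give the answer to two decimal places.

19.96 wt%

Molar mass of Mg2SiO4: 2*24.305 + 1*28.085 + 4*15.999 = 140.691 g/mol.
Mass of Si per formula unit: 1 × 28.085 = 28.085 g.
Weight fraction Si = 28.085 / 140.691 = 0.1996.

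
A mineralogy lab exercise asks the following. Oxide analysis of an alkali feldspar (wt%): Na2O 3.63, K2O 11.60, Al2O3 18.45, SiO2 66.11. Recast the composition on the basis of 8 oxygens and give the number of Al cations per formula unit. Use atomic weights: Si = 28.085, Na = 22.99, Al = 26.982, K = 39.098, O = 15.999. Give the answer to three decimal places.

0.990 Al apfu

Na2O (M=61.979): mol = 0.05857; Na = 0.11714, O = 0.05857.
K2O (M=94.195): mol = 0.12315; K = 0.24630, O = 0.12315.
Al2O3 (M=101.961): mol = 0.18095; Al = 0.36190, O = 0.54285.
SiO2 (M=60.083): mol = 1.10031; Si = 1.10031, O = 2.20062.
ΣO = 2.92519; factor = 8/ΣO = 2.73487.
Al apfu = 0.36190 × 2.73487 = 0.990.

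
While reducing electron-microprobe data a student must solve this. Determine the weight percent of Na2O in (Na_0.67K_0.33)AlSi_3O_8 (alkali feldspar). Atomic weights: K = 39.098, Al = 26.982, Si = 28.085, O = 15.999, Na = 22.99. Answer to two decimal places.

7.76 wt%

Formula mass = 267.535 g/mol.
0.67 Na → 0.3350 mol Na2O per formula unit; M(Na2O) = 61.979, so Na2O mass = 20.763 g.
20.763/267.535 × 100 = 7.76 wt%.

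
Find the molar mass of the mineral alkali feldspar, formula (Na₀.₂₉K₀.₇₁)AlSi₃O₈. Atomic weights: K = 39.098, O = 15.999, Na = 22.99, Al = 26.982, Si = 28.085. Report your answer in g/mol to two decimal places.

Na: 0.29 × 22.99 = 6.6671
K: 0.71 × 39.098 = 27.7596
Al: 1 × 26.982 = 26.9820
Si: 3 × 28.085 = 84.2550
O: 8 × 15.999 = 127.9920
Summing the contributions gives the formula mass.

273.66 g/mol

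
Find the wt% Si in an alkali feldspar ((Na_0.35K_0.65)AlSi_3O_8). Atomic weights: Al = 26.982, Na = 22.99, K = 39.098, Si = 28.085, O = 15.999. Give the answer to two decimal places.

30.90 weight percent

Molar mass of (Na_0.35K_0.65)AlSi_3O_8: 0.35×22.99 + 0.65×39.098 + 1×26.982 + 3×28.085 + 8×15.999 = 272.689 g/mol.
Mass of Si per formula unit: 3 × 28.085 = 84.255 g.
Weight fraction Si = 84.255 / 272.689 = 0.3090.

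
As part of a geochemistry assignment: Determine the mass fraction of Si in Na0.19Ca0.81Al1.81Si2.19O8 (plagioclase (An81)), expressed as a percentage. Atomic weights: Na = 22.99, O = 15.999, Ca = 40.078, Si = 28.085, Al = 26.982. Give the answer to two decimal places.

22.35 weight percent

M(Na0.19Ca0.81Al1.81Si2.19O8) = 275.167 g/mol.
Si contributes 2.19 × 28.085 = 61.506 g per mole.
61.506/275.167 = 0.2235 → 22.35%.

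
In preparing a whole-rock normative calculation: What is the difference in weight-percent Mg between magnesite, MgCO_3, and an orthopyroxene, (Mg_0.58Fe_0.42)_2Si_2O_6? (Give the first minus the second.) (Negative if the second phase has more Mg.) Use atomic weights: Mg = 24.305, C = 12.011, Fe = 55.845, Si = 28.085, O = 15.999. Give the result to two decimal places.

First mineral: 24.305 g Mg in 84.313 g formula = 28.83 wt% Mg.
Second mineral: 28.194 g Mg in 227.268 g formula = 12.41 wt% Mg.
28.83% − 12.41% gives a difference of 16.42 percentage points.

16.42 percentage points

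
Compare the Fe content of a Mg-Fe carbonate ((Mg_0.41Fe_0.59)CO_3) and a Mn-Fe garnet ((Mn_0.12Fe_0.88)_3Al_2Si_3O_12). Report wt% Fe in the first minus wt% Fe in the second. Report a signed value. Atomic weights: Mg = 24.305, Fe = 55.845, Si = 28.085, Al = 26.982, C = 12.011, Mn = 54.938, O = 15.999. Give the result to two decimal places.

2.37 percentage points

Fe in (Mg_0.41Fe_0.59)CO_3: molar mass 102.922 g/mol; 0.59×55.845 = 32.949 g → 32.01 wt%.
Fe in (Mn_0.12Fe_0.88)_3Al_2Si_3O_12: molar mass 497.415 g/mol; 2.64×55.845 = 147.431 g → 29.64 wt%.
Difference = 32.01 − 29.64 = 2.37 percentage points.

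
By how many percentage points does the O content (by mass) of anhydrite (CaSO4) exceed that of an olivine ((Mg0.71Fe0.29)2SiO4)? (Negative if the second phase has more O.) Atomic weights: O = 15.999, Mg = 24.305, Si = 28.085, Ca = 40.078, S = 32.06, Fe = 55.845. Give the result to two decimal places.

6.76 percentage points

M(CaSO4) = 136.134 g/mol, so wt% O = 63.996/136.134 × 100 = 47.01%.
M((Mg0.71Fe0.29)2SiO4) = 158.984 g/mol, so wt% O = 63.996/158.984 × 100 = 40.25%.
47.01 − 40.25 = 6.76 pp.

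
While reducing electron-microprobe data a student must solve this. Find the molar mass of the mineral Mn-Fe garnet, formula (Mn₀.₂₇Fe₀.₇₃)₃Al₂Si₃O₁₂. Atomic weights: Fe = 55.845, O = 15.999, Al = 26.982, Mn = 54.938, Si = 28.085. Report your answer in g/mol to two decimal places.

The formula mass is the sum 0.81·54.938 + 2.19·55.845 + 2·26.982 + 3·28.085 + 12·15.999.

497.01 g/mol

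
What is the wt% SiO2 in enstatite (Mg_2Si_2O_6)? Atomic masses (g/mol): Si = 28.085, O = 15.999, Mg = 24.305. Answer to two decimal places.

Molar mass of Mg_2Si_2O_6 = 2×24.305 + 2×28.085 + 6×15.999 = 200.774 g/mol.
Each formula unit contains 2 Si, equivalent to 2/1 = 2.0000 mol SiO2.
M(SiO2) = 1×28.085 + 2×15.999 = 60.083 g/mol.
Mass of SiO2 per formula unit = 2.0000 × 60.083 = 120.166 g.
SiO2 wt% = 120.166 / 200.774 × 100 = 59.85%.

59.85 wt%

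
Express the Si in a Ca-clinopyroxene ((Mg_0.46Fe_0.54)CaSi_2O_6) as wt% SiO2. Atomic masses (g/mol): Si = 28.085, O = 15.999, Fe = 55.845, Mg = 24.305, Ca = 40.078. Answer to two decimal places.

51.45 wt%

Formula mass = 233.579 g/mol.
2 Si → 2.0000 mol SiO2 per formula unit; M(SiO2) = 60.083, so SiO2 mass = 120.166 g.
120.166/233.579 × 100 = 51.45 wt%.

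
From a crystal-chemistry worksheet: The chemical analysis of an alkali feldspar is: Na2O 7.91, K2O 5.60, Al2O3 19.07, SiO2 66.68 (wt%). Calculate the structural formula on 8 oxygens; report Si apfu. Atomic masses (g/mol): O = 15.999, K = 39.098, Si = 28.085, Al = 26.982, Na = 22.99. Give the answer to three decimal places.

7.91 wt% Na2O ÷ 61.979 g/mol = 0.12762 mol, giving 0.25524 Na and 0.12762 O.
5.60 wt% K2O ÷ 94.195 g/mol = 0.05945 mol, giving 0.11890 K and 0.05945 O.
19.07 wt% Al2O3 ÷ 101.961 g/mol = 0.18703 mol, giving 0.37406 Al and 0.56109 O.
66.68 wt% SiO2 ÷ 60.083 g/mol = 1.10980 mol, giving 1.10980 Si and 2.21960 O.
Oxygen sums to 2.96776; scaling by 8/2.96776 = 2.69564 puts the formula on 8 O.
Si: 1.10980 × 2.69564 = 2.992 atoms per formula unit.

2.992 Si apfu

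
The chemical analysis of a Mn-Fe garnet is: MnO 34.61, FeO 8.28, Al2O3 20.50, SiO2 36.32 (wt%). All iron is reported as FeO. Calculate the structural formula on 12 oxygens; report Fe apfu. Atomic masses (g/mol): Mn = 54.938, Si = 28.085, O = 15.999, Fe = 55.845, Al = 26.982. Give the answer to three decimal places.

MnO: 34.61/70.937 = 0.48790 mol → 0.48790 mol Mn, 0.48790 mol O.
FeO: 8.28/71.844 = 0.11525 mol → 0.11525 mol Fe, 0.11525 mol O.
Al2O3: 20.50/101.961 = 0.20106 mol → 0.40212 mol Al, 0.60318 mol O.
SiO2: 36.32/60.083 = 0.60450 mol → 0.60450 mol Si, 1.20900 mol O.
Total oxygen = 2.41533 mol. Normalization factor = 12/2.41533 = 4.96827.
Fe per 12 O = 0.11525 × 4.96827 = 0.573.

0.573 Fe apfu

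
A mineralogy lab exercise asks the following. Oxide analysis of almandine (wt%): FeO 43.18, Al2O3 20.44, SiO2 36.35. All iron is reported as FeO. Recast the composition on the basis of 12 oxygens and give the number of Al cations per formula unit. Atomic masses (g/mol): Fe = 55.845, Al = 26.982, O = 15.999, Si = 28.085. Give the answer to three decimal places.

1.994 Al apfu

43.18 wt% FeO ÷ 71.844 g/mol = 0.60102 mol, giving 0.60102 Fe and 0.60102 O.
20.44 wt% Al2O3 ÷ 101.961 g/mol = 0.20047 mol, giving 0.40094 Al and 0.60141 O.
36.35 wt% SiO2 ÷ 60.083 g/mol = 0.60500 mol, giving 0.60500 Si and 1.21000 O.
Oxygen sums to 2.41243; scaling by 12/2.41243 = 4.97424 puts the formula on 12 O.
Al: 0.40094 × 4.97424 = 1.994 atoms per formula unit.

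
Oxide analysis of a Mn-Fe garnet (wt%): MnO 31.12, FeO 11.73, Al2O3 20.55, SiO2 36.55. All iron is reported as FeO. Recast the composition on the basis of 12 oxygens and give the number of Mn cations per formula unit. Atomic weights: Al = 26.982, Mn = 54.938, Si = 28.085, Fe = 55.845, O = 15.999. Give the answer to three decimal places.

2.172 Mn apfu

MnO (M=70.937): mol = 0.43870; Mn = 0.43870, O = 0.43870.
FeO (M=71.844): mol = 0.16327; Fe = 0.16327, O = 0.16327.
Al2O3 (M=101.961): mol = 0.20155; Al = 0.40310, O = 0.60465.
SiO2 (M=60.083): mol = 0.60833; Si = 0.60833, O = 1.21666.
ΣO = 2.42328; factor = 12/ΣO = 4.95197.
Mn apfu = 0.43870 × 4.95197 = 2.172.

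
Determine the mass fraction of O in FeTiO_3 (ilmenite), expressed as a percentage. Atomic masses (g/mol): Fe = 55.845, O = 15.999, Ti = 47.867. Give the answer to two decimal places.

M(FeTiO_3) = 151.709 g/mol.
O contributes 3 × 15.999 = 47.997 g per mole.
47.997/151.709 = 0.3164 → 31.64%.

31.64 mass %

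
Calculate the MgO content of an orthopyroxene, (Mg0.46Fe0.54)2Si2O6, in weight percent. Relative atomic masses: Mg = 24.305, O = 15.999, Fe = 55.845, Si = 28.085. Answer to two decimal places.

15.79 wt%

Formula mass = 234.837 g/mol.
0.92 Mg → 0.9200 mol MgO per formula unit; M(MgO) = 40.304, so MgO mass = 37.080 g.
37.080/234.837 × 100 = 15.79 wt%.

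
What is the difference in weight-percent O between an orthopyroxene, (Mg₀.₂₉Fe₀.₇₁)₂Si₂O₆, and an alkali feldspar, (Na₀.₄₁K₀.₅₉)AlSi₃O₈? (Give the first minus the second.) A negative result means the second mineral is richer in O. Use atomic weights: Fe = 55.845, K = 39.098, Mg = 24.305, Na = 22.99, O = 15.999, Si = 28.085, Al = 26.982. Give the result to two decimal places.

-8.01 percentage points

First mineral: 95.994 g O in 245.561 g formula = 39.09 wt% O.
Second mineral: 127.992 g O in 271.723 g formula = 47.10 wt% O.
39.09% − 47.10% gives a difference of -8.01 percentage points.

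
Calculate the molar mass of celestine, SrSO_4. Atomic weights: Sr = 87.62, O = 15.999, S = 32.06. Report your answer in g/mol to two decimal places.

183.68 g/mol

Sr: 1 × 87.62 = 87.6200
S: 1 × 32.06 = 32.0600
O: 4 × 15.999 = 63.9960
Summing the contributions gives the formula mass.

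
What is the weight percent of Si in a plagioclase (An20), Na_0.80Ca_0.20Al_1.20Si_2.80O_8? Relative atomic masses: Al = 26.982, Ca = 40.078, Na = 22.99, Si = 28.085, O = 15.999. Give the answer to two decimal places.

Molar mass of Na_0.80Ca_0.20Al_1.20Si_2.80O_8: 0.80*22.99 + 0.20*40.078 + 1.20*26.982 + 2.80*28.085 + 8*15.999 = 265.416 g/mol.
Mass of Si per formula unit: 2.80 × 28.085 = 78.638 g.
Weight fraction Si = 78.638 / 265.416 = 0.2963.

29.63 weight percent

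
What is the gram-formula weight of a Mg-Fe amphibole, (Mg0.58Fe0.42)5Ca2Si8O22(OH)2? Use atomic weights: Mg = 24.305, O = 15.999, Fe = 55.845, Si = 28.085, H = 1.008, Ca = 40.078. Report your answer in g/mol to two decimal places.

M = 2.90*24.305 + 2.10*55.845 + 2*40.078 + 8*28.085 + 24*15.999 + 2*1.008

878.59 g/mol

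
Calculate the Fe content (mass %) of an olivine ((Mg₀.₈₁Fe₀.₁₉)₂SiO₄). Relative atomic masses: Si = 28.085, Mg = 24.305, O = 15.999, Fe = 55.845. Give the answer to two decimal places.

13.90 mass %

M((Mg₀.₈₁Fe₀.₁₉)₂SiO₄) = 152.676 g/mol.
Fe contributes 0.38 × 55.845 = 21.221 g per mole.
21.221/152.676 = 0.1390 → 13.90%.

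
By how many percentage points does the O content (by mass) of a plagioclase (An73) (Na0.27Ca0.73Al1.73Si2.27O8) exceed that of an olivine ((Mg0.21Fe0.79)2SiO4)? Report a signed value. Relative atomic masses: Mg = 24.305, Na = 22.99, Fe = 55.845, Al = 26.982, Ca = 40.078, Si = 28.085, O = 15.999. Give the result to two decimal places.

13.14 percentage points

M(Na0.27Ca0.73Al1.73Si2.27O8) = 273.888 g/mol, so wt% O = 127.992/273.888 × 100 = 46.73%.
M((Mg0.21Fe0.79)2SiO4) = 190.524 g/mol, so wt% O = 63.996/190.524 × 100 = 33.59%.
46.73 − 33.59 = 13.14 pp.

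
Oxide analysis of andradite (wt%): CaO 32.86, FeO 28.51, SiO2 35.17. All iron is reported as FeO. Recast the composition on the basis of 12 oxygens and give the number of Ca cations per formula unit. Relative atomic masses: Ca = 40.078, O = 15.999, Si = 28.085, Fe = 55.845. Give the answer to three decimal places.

3.265 Ca apfu

CaO (M=56.077): mol = 0.58598; Ca = 0.58598, O = 0.58598.
FeO (M=71.844): mol = 0.39683; Fe = 0.39683, O = 0.39683.
SiO2 (M=60.083): mol = 0.58536; Si = 0.58536, O = 1.17072.
ΣO = 2.15353; factor = 12/ΣO = 5.57225.
Ca apfu = 0.58598 × 5.57225 = 3.265.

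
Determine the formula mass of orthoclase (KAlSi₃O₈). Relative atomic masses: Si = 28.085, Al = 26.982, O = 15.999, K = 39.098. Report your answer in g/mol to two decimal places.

K: 1 × 39.098 = 39.0980
Al: 1 × 26.982 = 26.9820
Si: 3 × 28.085 = 84.2550
O: 8 × 15.999 = 127.9920
Summing the contributions gives the formula mass.

278.33 g/mol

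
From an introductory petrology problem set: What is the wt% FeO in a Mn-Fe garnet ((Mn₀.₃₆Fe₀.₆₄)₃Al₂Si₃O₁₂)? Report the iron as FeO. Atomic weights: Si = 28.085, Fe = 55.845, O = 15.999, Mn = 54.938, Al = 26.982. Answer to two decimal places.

M((Mn₀.₃₆Fe₀.₆₄)₃Al₂Si₃O₁₂) = 496.762 g/mol; M(FeO) = 71.844 g/mol.
Moles FeO per formula unit = 1.92 Fe ÷ 1 = 1.9200.
FeO fraction = (1.9200 × 71.844) / 496.762 = 137.940/496.762 = 0.2777.

27.77 wt%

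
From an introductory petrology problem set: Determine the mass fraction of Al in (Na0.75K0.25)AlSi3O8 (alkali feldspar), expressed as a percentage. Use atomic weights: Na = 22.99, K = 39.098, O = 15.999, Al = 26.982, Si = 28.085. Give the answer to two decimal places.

Formula mass = 0.75*22.99 + 0.25*39.098 + 1*26.982 + 3*28.085 + 8*15.999 = 266.246 g/mol, of which 26.982 g is Al.
So Al makes up 26.982/266.246 = 0.1013 of the mass, i.e. 10.13%.

10.13 wt%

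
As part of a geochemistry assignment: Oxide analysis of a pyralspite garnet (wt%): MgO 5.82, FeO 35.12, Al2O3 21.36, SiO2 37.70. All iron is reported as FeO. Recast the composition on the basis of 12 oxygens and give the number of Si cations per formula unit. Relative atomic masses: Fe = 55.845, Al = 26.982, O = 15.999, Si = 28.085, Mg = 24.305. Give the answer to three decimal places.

2.992 Si apfu

MgO: 5.82/40.304 = 0.14440 mol → 0.14440 mol Mg, 0.14440 mol O.
FeO: 35.12/71.844 = 0.48884 mol → 0.48884 mol Fe, 0.48884 mol O.
Al2O3: 21.36/101.961 = 0.20949 mol → 0.41898 mol Al, 0.62847 mol O.
SiO2: 37.70/60.083 = 0.62747 mol → 0.62747 mol Si, 1.25494 mol O.
Total oxygen = 2.51665 mol. Normalization factor = 12/2.51665 = 4.76824.
Si per 12 O = 0.62747 × 4.76824 = 2.992.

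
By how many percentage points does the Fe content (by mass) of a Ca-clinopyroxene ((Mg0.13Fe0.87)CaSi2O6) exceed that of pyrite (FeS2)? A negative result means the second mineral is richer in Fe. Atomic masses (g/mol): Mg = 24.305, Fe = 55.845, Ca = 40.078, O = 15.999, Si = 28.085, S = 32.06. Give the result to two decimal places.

-26.64 percentage points

Fe in (Mg0.13Fe0.87)CaSi2O6: molar mass 243.987 g/mol; 0.87×55.845 = 48.585 g → 19.91 wt%.
Fe in FeS2: molar mass 119.965 g/mol; 1×55.845 = 55.845 g → 46.55 wt%.
Difference = 19.91 − 46.55 = -26.64 percentage points.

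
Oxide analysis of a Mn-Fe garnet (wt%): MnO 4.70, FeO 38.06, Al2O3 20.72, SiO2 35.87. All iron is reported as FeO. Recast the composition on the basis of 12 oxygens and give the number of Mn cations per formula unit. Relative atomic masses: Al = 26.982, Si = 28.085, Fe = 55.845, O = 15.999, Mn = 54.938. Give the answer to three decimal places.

4.70 wt% MnO ÷ 70.937 g/mol = 0.06626 mol, giving 0.06626 Mn and 0.06626 O.
38.06 wt% FeO ÷ 71.844 g/mol = 0.52976 mol, giving 0.52976 Fe and 0.52976 O.
20.72 wt% Al2O3 ÷ 101.961 g/mol = 0.20321 mol, giving 0.40642 Al and 0.60963 O.
35.87 wt% SiO2 ÷ 60.083 g/mol = 0.59701 mol, giving 0.59701 Si and 1.19402 O.
Oxygen sums to 2.39967; scaling by 12/2.39967 = 5.00069 puts the formula on 12 O.
Mn: 0.06626 × 5.00069 = 0.331 atoms per formula unit.

0.331 Mn apfu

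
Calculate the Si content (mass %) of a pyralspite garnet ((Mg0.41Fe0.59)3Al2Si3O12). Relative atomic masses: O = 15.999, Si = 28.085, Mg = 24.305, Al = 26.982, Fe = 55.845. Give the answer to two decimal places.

18.36 mass %

Formula mass = 1.23*24.305 + 1.77*55.845 + 2*26.982 + 3*28.085 + 12*15.999 = 458.948 g/mol, of which 84.255 g is Si.
So Si makes up 84.255/458.948 = 0.1836 of the mass, i.e. 18.36%.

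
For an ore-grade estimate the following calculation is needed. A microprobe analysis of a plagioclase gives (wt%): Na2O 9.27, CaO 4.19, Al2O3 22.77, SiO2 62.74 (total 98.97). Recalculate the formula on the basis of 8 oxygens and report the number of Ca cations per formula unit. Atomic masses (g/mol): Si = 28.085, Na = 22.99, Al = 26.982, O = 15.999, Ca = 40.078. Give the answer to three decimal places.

Na2O (M=61.979): mol = 0.14957; Na = 0.29914, O = 0.14957.
CaO (M=56.077): mol = 0.07472; Ca = 0.07472, O = 0.07472.
Al2O3 (M=101.961): mol = 0.22332; Al = 0.44664, O = 0.66996.
SiO2 (M=60.083): mol = 1.04422; Si = 1.04422, O = 2.08844.
ΣO = 2.98269; factor = 8/ΣO = 2.68214.
Ca apfu = 0.07472 × 2.68214 = 0.200.

0.200 Ca apfu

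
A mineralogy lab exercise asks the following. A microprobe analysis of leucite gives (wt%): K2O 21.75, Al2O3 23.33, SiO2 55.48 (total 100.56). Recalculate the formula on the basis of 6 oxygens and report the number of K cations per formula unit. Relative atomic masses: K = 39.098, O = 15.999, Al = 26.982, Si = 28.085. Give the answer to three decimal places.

21.75 wt% K2O ÷ 94.195 g/mol = 0.23090 mol, giving 0.46180 K and 0.23090 O.
23.33 wt% Al2O3 ÷ 101.961 g/mol = 0.22881 mol, giving 0.45762 Al and 0.68643 O.
55.48 wt% SiO2 ÷ 60.083 g/mol = 0.92339 mol, giving 0.92339 Si and 1.84678 O.
Oxygen sums to 2.76411; scaling by 6/2.76411 = 2.17068 puts the formula on 6 O.
K: 0.46180 × 2.17068 = 1.002 atoms per formula unit.

1.002 K apfu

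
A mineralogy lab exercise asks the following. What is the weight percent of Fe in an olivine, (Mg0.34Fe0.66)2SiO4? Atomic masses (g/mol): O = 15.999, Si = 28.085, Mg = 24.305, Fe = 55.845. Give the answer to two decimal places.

40.43 weight percent

M((Mg0.34Fe0.66)2SiO4) = 182.324 g/mol.
Fe contributes 1.32 × 55.845 = 73.715 g per mole.
73.715/182.324 = 0.4043 → 40.43%.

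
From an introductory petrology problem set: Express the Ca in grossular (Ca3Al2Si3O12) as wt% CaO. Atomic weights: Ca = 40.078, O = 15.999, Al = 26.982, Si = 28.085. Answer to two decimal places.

Molar mass of Ca3Al2Si3O12 = 3*40.078 + 2*26.982 + 3*28.085 + 12*15.999 = 450.441 g/mol.
Each formula unit contains 3 Ca, equivalent to 3/1 = 3.0000 mol CaO.
M(CaO) = 1×40.078 + 1×15.999 = 56.077 g/mol.
Mass of CaO per formula unit = 3.0000 × 56.077 = 168.231 g.
CaO wt% = 168.231 / 450.441 × 100 = 37.35%.

37.35 wt%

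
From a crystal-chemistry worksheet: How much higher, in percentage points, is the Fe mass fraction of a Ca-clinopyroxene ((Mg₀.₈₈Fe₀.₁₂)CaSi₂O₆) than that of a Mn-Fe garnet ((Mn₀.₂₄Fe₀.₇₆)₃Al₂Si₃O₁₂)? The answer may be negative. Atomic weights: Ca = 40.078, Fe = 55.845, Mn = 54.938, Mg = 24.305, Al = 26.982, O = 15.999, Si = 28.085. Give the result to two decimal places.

-22.57 percentage points

First mineral: 6.701 g Fe in 220.332 g formula = 3.04 wt% Fe.
Second mineral: 127.327 g Fe in 497.089 g formula = 25.61 wt% Fe.
3.04% − 25.61% gives a difference of -22.57 percentage points.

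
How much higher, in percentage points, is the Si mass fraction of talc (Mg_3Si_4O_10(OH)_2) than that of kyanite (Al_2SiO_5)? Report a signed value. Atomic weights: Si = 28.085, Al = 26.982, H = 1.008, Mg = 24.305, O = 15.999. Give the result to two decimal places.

12.29 percentage points

Si in Mg_3Si_4O_10(OH)_2: molar mass 379.259 g/mol; 4×28.085 = 112.340 g → 29.62 wt%.
Si in Al_2SiO_5: molar mass 162.044 g/mol; 1×28.085 = 28.085 g → 17.33 wt%.
Difference = 29.62 − 17.33 = 12.29 percentage points.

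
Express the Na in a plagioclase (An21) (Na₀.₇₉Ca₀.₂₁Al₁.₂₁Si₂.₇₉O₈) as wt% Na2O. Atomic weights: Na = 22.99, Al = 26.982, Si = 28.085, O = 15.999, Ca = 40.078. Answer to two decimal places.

9.22 wt%

Molar mass of Na₀.₇₉Ca₀.₂₁Al₁.₂₁Si₂.₇₉O₈ = 0.79·22.99 + 0.21·40.078 + 1.21·26.982 + 2.79·28.085 + 8·15.999 = 265.576 g/mol.
Each formula unit contains 0.79 Na, equivalent to 0.79/2 = 0.3950 mol Na2O.
M(Na2O) = 2×22.99 + 1×15.999 = 61.979 g/mol.
Mass of Na2O per formula unit = 0.3950 × 61.979 = 24.482 g.
Na2O wt% = 24.482 / 265.576 × 100 = 9.22%.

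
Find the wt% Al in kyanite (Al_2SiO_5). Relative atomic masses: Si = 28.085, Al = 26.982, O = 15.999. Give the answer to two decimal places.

33.30 mass %

M(Al_2SiO_5) = 162.044 g/mol.
Al contributes 2 × 26.982 = 53.964 g per mole.
53.964/162.044 = 0.3330 → 33.30%.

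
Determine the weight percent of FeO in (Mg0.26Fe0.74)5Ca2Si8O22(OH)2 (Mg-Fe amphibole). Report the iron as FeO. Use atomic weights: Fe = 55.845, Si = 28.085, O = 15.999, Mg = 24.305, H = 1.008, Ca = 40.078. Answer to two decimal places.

Formula mass = 929.051 g/mol.
3.70 Fe → 3.7000 mol FeO per formula unit; M(FeO) = 71.844, so FeO mass = 265.823 g.
265.823/929.051 × 100 = 28.61 wt%.

28.61 wt%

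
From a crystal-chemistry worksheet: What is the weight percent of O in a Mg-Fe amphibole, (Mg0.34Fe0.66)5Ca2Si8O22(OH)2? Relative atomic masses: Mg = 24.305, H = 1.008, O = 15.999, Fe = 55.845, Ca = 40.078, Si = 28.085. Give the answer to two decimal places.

Molar mass of (Mg0.34Fe0.66)5Ca2Si8O22(OH)2: 1.70·24.305 + 3.30·55.845 + 2·40.078 + 8·28.085 + 24·15.999 + 2·1.008 = 916.435 g/mol.
Mass of O per formula unit: 24 × 15.999 = 383.976 g.
Weight fraction O = 383.976 / 916.435 = 0.4190.

41.90 weight percent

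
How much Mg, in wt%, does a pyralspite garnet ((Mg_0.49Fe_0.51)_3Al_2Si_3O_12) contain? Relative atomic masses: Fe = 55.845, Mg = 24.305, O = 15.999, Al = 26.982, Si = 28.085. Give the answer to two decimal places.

M((Mg_0.49Fe_0.51)_3Al_2Si_3O_12) = 451.378 g/mol.
Mg contributes 1.47 × 24.305 = 35.728 g per mole.
35.728/451.378 = 0.0792 → 7.92%.

7.92 wt%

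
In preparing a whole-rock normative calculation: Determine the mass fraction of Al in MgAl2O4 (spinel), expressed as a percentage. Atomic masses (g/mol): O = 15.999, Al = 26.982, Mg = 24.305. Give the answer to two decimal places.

37.93 wt%

Molar mass of MgAl2O4: 1×24.305 + 2×26.982 + 4×15.999 = 142.265 g/mol.
Mass of Al per formula unit: 2 × 26.982 = 53.964 g.
Weight fraction Al = 53.964 / 142.265 = 0.3793.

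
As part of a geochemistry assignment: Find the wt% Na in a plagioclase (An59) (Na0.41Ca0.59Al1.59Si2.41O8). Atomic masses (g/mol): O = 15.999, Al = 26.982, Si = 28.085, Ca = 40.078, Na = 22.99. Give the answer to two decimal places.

M(Na0.41Ca0.59Al1.59Si2.41O8) = 271.650 g/mol.
Na contributes 0.41 × 22.99 = 9.426 g per mole.
9.426/271.650 = 0.0347 → 3.47%.

3.47 mass %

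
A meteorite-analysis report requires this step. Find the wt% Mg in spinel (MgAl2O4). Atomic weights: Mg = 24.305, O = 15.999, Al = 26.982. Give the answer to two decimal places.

17.08 wt%

M(MgAl2O4) = 142.265 g/mol.
Mg contributes 1 × 24.305 = 24.305 g per mole.
24.305/142.265 = 0.1708 → 17.08%.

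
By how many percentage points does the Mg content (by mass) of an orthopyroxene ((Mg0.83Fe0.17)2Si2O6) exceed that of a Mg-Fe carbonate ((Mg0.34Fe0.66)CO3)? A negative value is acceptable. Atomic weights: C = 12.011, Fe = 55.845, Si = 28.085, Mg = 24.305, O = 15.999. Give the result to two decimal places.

11.22 percentage points

Mg in (Mg0.83Fe0.17)2Si2O6: molar mass 211.498 g/mol; 1.66×24.305 = 40.346 g → 19.08 wt%.
Mg in (Mg0.34Fe0.66)CO3: molar mass 105.129 g/mol; 0.34×24.305 = 8.264 g → 7.86 wt%.
Difference = 19.08 − 7.86 = 11.22 percentage points.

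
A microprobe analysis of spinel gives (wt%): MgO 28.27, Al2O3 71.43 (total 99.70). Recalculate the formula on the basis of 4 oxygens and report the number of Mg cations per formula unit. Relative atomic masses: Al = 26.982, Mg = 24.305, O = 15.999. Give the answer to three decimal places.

28.27 wt% MgO ÷ 40.304 g/mol = 0.70142 mol, giving 0.70142 Mg and 0.70142 O.
71.43 wt% Al2O3 ÷ 101.961 g/mol = 0.70056 mol, giving 1.40112 Al and 2.10168 O.
Oxygen sums to 2.80310; scaling by 4/2.80310 = 1.42699 puts the formula on 4 O.
Mg: 0.70142 × 1.42699 = 1.001 atoms per formula unit.

1.001 Mg apfu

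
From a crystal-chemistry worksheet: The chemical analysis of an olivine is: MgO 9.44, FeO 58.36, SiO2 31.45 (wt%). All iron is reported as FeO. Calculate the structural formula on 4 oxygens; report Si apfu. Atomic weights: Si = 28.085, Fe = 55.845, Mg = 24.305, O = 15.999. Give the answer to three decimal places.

MgO (M=40.304): mol = 0.23422; Mg = 0.23422, O = 0.23422.
FeO (M=71.844): mol = 0.81232; Fe = 0.81232, O = 0.81232.
SiO2 (M=60.083): mol = 0.52344; Si = 0.52344, O = 1.04688.
ΣO = 2.09342; factor = 4/ΣO = 1.91075.
Si apfu = 0.52344 × 1.91075 = 1.000.

1.000 Si apfu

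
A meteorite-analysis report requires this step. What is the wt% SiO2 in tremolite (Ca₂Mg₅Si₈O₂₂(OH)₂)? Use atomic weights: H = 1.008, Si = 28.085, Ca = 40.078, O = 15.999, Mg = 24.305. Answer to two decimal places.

59.17 wt%

M(Ca₂Mg₅Si₈O₂₂(OH)₂) = 812.353 g/mol; M(SiO2) = 60.083 g/mol.
Moles SiO2 per formula unit = 8 Si ÷ 1 = 8.0000.
SiO2 fraction = (8.0000 × 60.083) / 812.353 = 480.664/812.353 = 0.5917.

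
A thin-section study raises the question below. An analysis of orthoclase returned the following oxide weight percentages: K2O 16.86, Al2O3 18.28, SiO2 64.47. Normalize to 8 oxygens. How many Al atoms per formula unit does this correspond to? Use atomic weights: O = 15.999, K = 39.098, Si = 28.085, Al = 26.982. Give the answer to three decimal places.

16.86 wt% K2O ÷ 94.195 g/mol = 0.17899 mol, giving 0.35798 K and 0.17899 O.
18.28 wt% Al2O3 ÷ 101.961 g/mol = 0.17928 mol, giving 0.35856 Al and 0.53784 O.
64.47 wt% SiO2 ÷ 60.083 g/mol = 1.07302 mol, giving 1.07302 Si and 2.14604 O.
Oxygen sums to 2.86287; scaling by 8/2.86287 = 2.79440 puts the formula on 8 O.
Al: 0.35856 × 2.79440 = 1.002 atoms per formula unit.

1.002 Al apfu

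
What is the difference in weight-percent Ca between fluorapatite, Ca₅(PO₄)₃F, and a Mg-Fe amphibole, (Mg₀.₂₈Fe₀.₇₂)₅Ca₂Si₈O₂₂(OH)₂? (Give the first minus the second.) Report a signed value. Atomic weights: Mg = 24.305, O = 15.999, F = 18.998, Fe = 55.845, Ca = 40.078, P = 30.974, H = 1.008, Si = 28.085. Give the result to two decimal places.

M(Ca₅(PO₄)₃F) = 504.298 g/mol, so wt% Ca = 200.390/504.298 × 100 = 39.74%.
M((Mg₀.₂₈Fe₀.₇₂)₅Ca₂Si₈O₂₂(OH)₂) = 925.897 g/mol, so wt% Ca = 80.156/925.897 × 100 = 8.66%.
39.74 − 8.66 = 31.08 pp.

31.08 percentage points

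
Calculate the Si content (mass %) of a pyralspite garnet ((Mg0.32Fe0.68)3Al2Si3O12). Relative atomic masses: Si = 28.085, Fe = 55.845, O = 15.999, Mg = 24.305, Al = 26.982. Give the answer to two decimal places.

M((Mg0.32Fe0.68)3Al2Si3O12) = 467.464 g/mol.
Si contributes 3 × 28.085 = 84.255 g per mole.
84.255/467.464 = 0.1802 → 18.02%.

18.02 mass %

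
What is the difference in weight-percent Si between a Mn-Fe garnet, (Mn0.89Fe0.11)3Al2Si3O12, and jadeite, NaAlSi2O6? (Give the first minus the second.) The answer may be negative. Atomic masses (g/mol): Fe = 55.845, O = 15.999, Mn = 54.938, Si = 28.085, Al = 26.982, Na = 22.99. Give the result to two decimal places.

Si in (Mn0.89Fe0.11)3Al2Si3O12: molar mass 495.320 g/mol; 3×28.085 = 84.255 g → 17.01 wt%.
Si in NaAlSi2O6: molar mass 202.136 g/mol; 2×28.085 = 56.170 g → 27.79 wt%.
Difference = 17.01 − 27.79 = -10.78 percentage points.

-10.78 percentage points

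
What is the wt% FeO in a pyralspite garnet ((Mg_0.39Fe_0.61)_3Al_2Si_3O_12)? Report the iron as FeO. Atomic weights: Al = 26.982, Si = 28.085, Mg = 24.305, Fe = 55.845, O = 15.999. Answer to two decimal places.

28.53 wt%

M((Mg_0.39Fe_0.61)_3Al_2Si_3O_12) = 460.840 g/mol; M(FeO) = 71.844 g/mol.
Moles FeO per formula unit = 1.83 Fe ÷ 1 = 1.8300.
FeO fraction = (1.8300 × 71.844) / 460.840 = 131.475/460.840 = 0.2853.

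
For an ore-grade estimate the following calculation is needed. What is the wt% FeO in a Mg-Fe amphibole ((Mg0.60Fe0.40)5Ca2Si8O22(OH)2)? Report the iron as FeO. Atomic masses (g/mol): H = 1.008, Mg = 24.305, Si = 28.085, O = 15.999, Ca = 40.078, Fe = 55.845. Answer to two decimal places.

M((Mg0.60Fe0.40)5Ca2Si8O22(OH)2) = 875.433 g/mol; M(FeO) = 71.844 g/mol.
Moles FeO per formula unit = 2 Fe ÷ 1 = 2.0000.
FeO fraction = (2.0000 × 71.844) / 875.433 = 143.688/875.433 = 0.1641.

16.41 wt%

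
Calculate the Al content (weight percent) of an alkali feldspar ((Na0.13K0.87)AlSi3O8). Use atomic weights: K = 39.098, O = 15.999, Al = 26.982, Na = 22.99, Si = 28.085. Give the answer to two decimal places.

M((Na0.13K0.87)AlSi3O8) = 276.233 g/mol.
Al contributes 1 × 26.982 = 26.982 g per mole.
26.982/276.233 = 0.0977 → 9.77%.

9.77 weight percent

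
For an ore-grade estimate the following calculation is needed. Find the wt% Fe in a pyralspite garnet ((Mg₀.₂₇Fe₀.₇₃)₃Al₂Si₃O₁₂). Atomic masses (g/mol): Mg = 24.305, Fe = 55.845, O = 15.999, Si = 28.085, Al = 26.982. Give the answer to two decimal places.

Formula mass = 0.81·24.305 + 2.19·55.845 + 2·26.982 + 3·28.085 + 12·15.999 = 472.195 g/mol, of which 122.301 g is Fe.
So Fe makes up 122.301/472.195 = 0.2590 of the mass, i.e. 25.90%.

25.90 weight percent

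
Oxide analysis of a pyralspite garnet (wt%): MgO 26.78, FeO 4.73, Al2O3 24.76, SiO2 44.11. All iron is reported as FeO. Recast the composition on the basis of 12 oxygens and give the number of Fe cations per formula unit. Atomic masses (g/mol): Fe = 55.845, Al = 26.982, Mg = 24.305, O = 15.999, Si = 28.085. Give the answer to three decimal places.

0.270 Fe apfu

MgO: 26.78/40.304 = 0.66445 mol → 0.66445 mol Mg, 0.66445 mol O.
FeO: 4.73/71.844 = 0.06584 mol → 0.06584 mol Fe, 0.06584 mol O.
Al2O3: 24.76/101.961 = 0.24284 mol → 0.48568 mol Al, 0.72852 mol O.
SiO2: 44.11/60.083 = 0.73415 mol → 0.73415 mol Si, 1.46830 mol O.
Total oxygen = 2.92711 mol. Normalization factor = 12/2.92711 = 4.09961.
Fe per 12 O = 0.06584 × 4.09961 = 0.270.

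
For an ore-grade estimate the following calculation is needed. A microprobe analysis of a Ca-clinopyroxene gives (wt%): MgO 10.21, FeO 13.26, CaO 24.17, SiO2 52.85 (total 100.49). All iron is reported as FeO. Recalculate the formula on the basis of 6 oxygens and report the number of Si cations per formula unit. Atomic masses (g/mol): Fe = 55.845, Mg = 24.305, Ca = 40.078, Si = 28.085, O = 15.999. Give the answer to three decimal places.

10.21 wt% MgO ÷ 40.304 g/mol = 0.25332 mol, giving 0.25332 Mg and 0.25332 O.
13.26 wt% FeO ÷ 71.844 g/mol = 0.18457 mol, giving 0.18457 Fe and 0.18457 O.
24.17 wt% CaO ÷ 56.077 g/mol = 0.43101 mol, giving 0.43101 Ca and 0.43101 O.
52.85 wt% SiO2 ÷ 60.083 g/mol = 0.87962 mol, giving 0.87962 Si and 1.75924 O.
Oxygen sums to 2.62814; scaling by 6/2.62814 = 2.28298 puts the formula on 6 O.
Si: 0.87962 × 2.28298 = 2.008 atoms per formula unit.

2.008 Si apfu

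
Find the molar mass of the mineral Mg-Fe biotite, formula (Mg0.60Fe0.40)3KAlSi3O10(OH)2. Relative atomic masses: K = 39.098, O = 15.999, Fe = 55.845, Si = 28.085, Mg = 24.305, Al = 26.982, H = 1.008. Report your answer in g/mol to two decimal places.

455.10 g/mol

Mg: 1.80 × 24.305 = 43.7490
Fe: 1.20 × 55.845 = 67.0140
K: 1 × 39.098 = 39.0980
Al: 1 × 26.982 = 26.9820
Si: 3 × 28.085 = 84.2550
O: 12 × 15.999 = 191.9880
H: 2 × 1.008 = 2.0160
Summing the contributions gives the formula mass.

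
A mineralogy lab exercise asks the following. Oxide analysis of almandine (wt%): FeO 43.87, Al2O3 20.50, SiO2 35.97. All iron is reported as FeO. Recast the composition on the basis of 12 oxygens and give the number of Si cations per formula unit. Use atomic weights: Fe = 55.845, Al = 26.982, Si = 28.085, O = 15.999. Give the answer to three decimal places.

FeO: 43.87/71.844 = 0.61063 mol → 0.61063 mol Fe, 0.61063 mol O.
Al2O3: 20.50/101.961 = 0.20106 mol → 0.40212 mol Al, 0.60318 mol O.
SiO2: 35.97/60.083 = 0.59867 mol → 0.59867 mol Si, 1.19734 mol O.
Total oxygen = 2.41115 mol. Normalization factor = 12/2.41115 = 4.97688.
Si per 12 O = 0.59867 × 4.97688 = 2.980.

2.980 Si apfu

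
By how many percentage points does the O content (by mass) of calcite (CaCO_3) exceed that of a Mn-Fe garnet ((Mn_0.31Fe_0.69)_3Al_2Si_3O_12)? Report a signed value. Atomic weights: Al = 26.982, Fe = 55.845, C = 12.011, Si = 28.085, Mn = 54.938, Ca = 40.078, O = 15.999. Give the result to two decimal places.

9.32 percentage points

First mineral: 47.997 g O in 100.086 g formula = 47.96 wt% O.
Second mineral: 191.988 g O in 496.898 g formula = 38.64 wt% O.
47.96% − 38.64% gives a difference of 9.32 percentage points.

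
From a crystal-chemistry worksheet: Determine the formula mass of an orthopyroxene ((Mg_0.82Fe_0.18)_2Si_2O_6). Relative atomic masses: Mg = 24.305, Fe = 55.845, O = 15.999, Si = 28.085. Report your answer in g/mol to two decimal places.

The formula mass is the sum 1.64·24.305 + 0.36·55.845 + 2·28.085 + 6·15.999.

212.13 g/mol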